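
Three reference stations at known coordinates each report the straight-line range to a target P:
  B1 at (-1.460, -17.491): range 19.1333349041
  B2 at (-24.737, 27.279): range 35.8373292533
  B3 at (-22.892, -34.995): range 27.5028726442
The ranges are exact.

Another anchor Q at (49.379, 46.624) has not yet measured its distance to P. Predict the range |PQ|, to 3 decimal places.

eq1: (x + 1.460)² + (y + 17.491)² = 19.1333349041²
eq2: (x + 24.737)² + (y − 27.279)² = 35.8373292533²
eq3: (x + 22.892)² + (y + 34.995)² = 27.5028726442²
eq1−eq2, eq1−eq3 (x²,y² cancel):
  -46.554·x + 89.540·y = 129.766666
  -42.864·x − 35.008·y = 1050.303509
det = -46.554·-35.008 − 89.540·-42.864 = 5467.804992
x = (129.766666·-35.008 − 89.540·1050.303509) / 5467.804992 = -18.030462
y = (-46.554·1050.303509 − 129.766666·-42.864) / 5467.804992 = -7.925212
|P − Q| = √((-18.030462 − 49.379)² + (-7.925212 − 46.624)²) = 86.715927

86.716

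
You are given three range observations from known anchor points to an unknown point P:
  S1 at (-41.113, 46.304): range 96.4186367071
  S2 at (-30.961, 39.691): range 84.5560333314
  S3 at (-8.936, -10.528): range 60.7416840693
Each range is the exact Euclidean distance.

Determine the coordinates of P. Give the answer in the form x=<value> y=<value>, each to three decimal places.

eq1: (x + 41.113)² + (y − 46.304)² = 96.4186367071²
eq2: (x + 30.961)² + (y − 39.691)² = 84.5560333314²
eq3: (x + 8.936)² + (y + 10.528)² = 60.7416840693²
eq2−eq1, eq2−eq3 (x²,y² cancel):
  -20.304·x + 13.226·y = -846.450549
  44.050·x − 100.438·y = 1116.902467
det = -20.304·-100.438 − 13.226·44.050 = 1456.687852
x = (-846.450549·-100.438 − 13.226·1116.902467) / 1456.687852 = 48.221483
y = (-20.304·1116.902467 − -846.450549·44.050) / 1456.687852 = 10.028613

x=48.221 y=10.029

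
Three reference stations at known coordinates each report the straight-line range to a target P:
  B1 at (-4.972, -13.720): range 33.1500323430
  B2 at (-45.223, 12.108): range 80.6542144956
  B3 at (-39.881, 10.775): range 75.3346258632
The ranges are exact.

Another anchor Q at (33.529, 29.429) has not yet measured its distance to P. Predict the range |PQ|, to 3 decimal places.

56.282

eq1: (x + 4.972)² + (y + 13.720)² = 33.1500323430²
eq2: (x + 45.223)² + (y − 12.108)² = 80.6542144956²
eq3: (x + 39.881)² + (y − 10.775)² = 75.3346258632²
eq1−eq3, eq1−eq2 (x²,y² cancel):
  -69.818·x + 48.990·y = -3082.745608
  -80.502·x + 51.656·y = -3427.413463
det = -69.818·51.656 − 48.990·-80.502 = 337.274372
x = (-3082.745608·51.656 − 48.990·-3427.413463) / 337.274372 = 25.696226
y = (-69.818·-3427.413463 − -3082.745608·-80.502) / 337.274372 = -26.305093
|P − Q| = √((25.696226 − 33.529)² + (-26.305093 − 29.429)²) = 56.281804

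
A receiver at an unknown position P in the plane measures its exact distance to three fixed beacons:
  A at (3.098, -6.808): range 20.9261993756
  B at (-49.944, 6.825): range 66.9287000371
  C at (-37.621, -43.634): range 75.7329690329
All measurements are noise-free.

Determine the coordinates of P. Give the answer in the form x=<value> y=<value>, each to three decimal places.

x=16.953 y=8.874

eq1: (x − 3.098)² + (y + 6.808)² = 20.9261993756²
eq2: (x + 49.944)² + (y − 6.825)² = 66.9287000371²
eq3: (x + 37.621)² + (y + 43.634)² = 75.7329690329²
eq1−eq2, eq1−eq3 (x²,y² cancel):
  -106.084·x + 27.266·y = -1556.507775
  -81.438·x − 73.652·y = -2034.257649
det = -106.084·-73.652 − 27.266·-81.438 = 10033.787276
x = (-1556.507775·-73.652 − 27.266·-2034.257649) / 10033.787276 = 16.953317
y = (-106.084·-2034.257649 − -1556.507775·-81.438) / 10033.787276 = 8.874347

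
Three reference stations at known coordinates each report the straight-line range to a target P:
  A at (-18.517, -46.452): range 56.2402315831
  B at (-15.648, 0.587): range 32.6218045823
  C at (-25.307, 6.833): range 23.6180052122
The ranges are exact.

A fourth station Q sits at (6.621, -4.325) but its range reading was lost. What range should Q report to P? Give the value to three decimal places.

55.169

eq1: (x + 18.517)² + (y + 46.452)² = 56.2402315831²
eq2: (x + 15.648)² + (y − 0.587)² = 32.6218045823²
eq3: (x + 25.307)² + (y − 6.833)² = 23.6180052122²
eq3−eq1, eq3−eq2 (x²,y² cancel):
  13.580·x − 106.570·y = -791.620023
  19.318·x − 12.492·y = -948.301629
det = 13.580·-12.492 − -106.570·19.318 = 1889.077900
x = (-791.620023·-12.492 − -106.570·-948.301629) / 1889.077900 = -48.262482
y = (13.580·-948.301629 − -791.620023·19.318) / 1889.077900 = 1.278179
|P − Q| = √((-48.262482 − 6.621)² + (1.278179 − -4.325)²) = 55.168761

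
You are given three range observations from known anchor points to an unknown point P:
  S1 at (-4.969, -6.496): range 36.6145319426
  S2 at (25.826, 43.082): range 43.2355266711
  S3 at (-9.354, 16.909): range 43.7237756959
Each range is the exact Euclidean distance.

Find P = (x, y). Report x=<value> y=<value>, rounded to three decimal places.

eq1: (x + 4.969)² + (y + 6.496)² = 36.6145319426²
eq2: (x − 25.826)² + (y − 43.082)² = 43.2355266711²
eq3: (x + 9.354)² + (y − 16.909)² = 43.7237756959²
eq3−eq2, eq3−eq1 (x²,y² cancel):
  70.360·x + 52.346·y = 2192.087198
  8.770·x − 46.810·y = 264.621992
det = 70.360·-46.810 − 52.346·8.770 = -3752.626020
x = (2192.087198·-46.810 − 52.346·264.621992) / -3752.626020 = 31.035201
y = (70.360·264.621992 − 2192.087198·8.770) / -3752.626020 = 0.161434

x=31.035 y=0.161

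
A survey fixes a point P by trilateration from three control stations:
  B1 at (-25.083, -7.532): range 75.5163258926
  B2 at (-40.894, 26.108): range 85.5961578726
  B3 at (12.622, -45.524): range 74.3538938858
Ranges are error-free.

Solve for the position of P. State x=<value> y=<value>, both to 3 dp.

eq1: (x + 25.083)² + (y + 7.532)² = 75.5163258926²
eq2: (x + 40.894)² + (y − 26.108)² = 85.5961578726²
eq3: (x − 12.622)² + (y + 45.524)² = 74.3538938858²
eq3−eq1, eq3−eq2 (x²,y² cancel):
  -75.410·x + 75.984·y = -1720.075487
  -107.032·x + 143.264·y = -1676.003267
det = -75.410·143.264 − 75.984·-107.032 = -2670.818752
x = (-1720.075487·143.264 − 75.984·-1676.003267) / -2670.818752 = 44.583880
y = (-75.410·-1676.003267 − -1720.075487·-107.032) / -2670.818752 = 21.609745

x=44.584 y=21.610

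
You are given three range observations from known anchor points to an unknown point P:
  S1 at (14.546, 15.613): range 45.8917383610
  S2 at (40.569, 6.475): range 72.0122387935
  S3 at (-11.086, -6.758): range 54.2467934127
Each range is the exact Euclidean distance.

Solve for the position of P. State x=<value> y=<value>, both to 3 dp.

x=-19.023 y=46.905

eq1: (x − 14.546)² + (y − 15.613)² = 45.8917383610²
eq2: (x − 40.569)² + (y − 6.475)² = 72.0122387935²
eq3: (x + 11.086)² + (y + 6.758)² = 54.2467934127²
eq3−eq1, eq3−eq2 (x²,y² cancel):
  51.264·x + 44.742·y = 1123.444871
  103.310·x + 26.466·y = -723.848514
det = 51.264·26.466 − 44.742·103.310 = -3265.542996
x = (1123.444871·26.466 − 44.742·-723.848514) / -3265.542996 = -19.022724
y = (51.264·-723.848514 − 1123.444871·103.310) / -3265.542996 = 46.905051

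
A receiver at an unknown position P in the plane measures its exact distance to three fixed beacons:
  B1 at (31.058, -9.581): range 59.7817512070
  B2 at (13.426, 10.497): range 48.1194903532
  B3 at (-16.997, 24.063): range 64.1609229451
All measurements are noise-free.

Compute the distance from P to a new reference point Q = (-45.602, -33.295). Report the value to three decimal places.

120.350

eq1: (x − 31.058)² + (y + 9.581)² = 59.7817512070²
eq2: (x − 13.426)² + (y − 10.497)² = 48.1194903532²
eq3: (x + 16.997)² + (y − 24.063)² = 64.1609229451²
eq3−eq1, eq3−eq2 (x²,y² cancel):
  96.110·x − 67.288·y = 731.235203
  60.846·x − 27.132·y = 1223.657188
det = 96.110·-27.132 − -67.288·60.846 = 1486.549128
x = (731.235203·-27.132 − -67.288·1223.657188) / 1486.549128 = 42.042049
y = (96.110·1223.657188 − 731.235203·60.846) / 1486.549128 = 49.183006
|P − Q| = √((42.042049 − -45.602)² + (49.183006 − -33.295)²) = 120.349910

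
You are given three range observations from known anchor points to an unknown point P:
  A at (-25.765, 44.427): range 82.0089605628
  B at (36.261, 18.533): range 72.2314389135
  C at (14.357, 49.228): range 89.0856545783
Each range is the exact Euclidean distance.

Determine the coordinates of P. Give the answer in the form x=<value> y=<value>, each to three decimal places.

x=-10.856 y=-36.215

eq1: (x + 25.765)² + (y − 44.427)² = 82.0089605628²
eq2: (x − 36.261)² + (y − 18.533)² = 72.2314389135²
eq3: (x − 14.357)² + (y − 49.228)² = 89.0856545783²
eq1−eq2, eq1−eq3 (x²,y² cancel):
  124.052·x − 51.788·y = 528.827501
  80.244·x + 9.602·y = -1218.858360
det = 124.052·9.602 − -51.788·80.244 = 5346.823576
x = (528.827501·9.602 − -51.788·-1218.858360) / 5346.823576 = -10.855873
y = (124.052·-1218.858360 − 528.827501·80.244) / 5346.823576 = -36.215343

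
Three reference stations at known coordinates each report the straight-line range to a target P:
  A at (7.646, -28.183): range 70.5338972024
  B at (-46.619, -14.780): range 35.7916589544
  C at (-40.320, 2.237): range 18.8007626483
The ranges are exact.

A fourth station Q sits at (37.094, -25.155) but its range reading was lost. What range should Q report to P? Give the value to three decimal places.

eq1: (x − 7.646)² + (y + 28.183)² = 70.5338972024²
eq2: (x + 46.619)² + (y + 14.780)² = 35.7916589544²
eq3: (x + 40.320)² + (y − 2.237)² = 18.8007626483²
eq3−eq1, eq3−eq2 (x²,y² cancel):
  95.932·x − 60.840·y = -5399.525742
  -12.598·x − 34.034·y = -166.501183
det = 95.932·-34.034 − -60.840·-12.598 = -4031.412008
x = (-5399.525742·-34.034 − -60.840·-166.501183) / -4031.412008 = -43.071144
y = (95.932·-166.501183 − -5399.525742·-12.598) / -4031.412008 = 20.835384
|P − Q| = √((-43.071144 − 37.094)² + (20.835384 − -25.155)²) = 92.420591

92.421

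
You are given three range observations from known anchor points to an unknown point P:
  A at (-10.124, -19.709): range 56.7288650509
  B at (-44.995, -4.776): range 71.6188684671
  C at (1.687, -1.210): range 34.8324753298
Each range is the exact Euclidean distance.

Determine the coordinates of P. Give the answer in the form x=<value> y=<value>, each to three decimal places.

x=17.793 y=29.675

eq1: (x + 10.124)² + (y + 19.709)² = 56.7288650509²
eq2: (x + 44.995)² + (y + 4.776)² = 71.6188684671²
eq3: (x − 1.687)² + (y + 1.210)² = 34.8324753298²
eq2−eq1, eq2−eq3 (x²,y² cancel):
  69.742·x − 29.866·y = 354.678047
  93.364·x + 7.132·y = 1872.910851
det = 69.742·7.132 − -29.866·93.364 = 3285.809168
x = (354.678047·7.132 − -29.866·1872.910851) / 3285.809168 = 17.793462
y = (69.742·1872.910851 − 354.678047·93.364) / 3285.809168 = 29.675000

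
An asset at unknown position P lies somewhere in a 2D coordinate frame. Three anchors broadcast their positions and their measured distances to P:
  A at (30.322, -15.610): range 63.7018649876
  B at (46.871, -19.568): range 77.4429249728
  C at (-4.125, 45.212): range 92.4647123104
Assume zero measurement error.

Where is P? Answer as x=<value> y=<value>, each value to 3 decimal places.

x=-26.442 y=-44.519

eq1: (x − 30.322)² + (y + 15.610)² = 63.7018649876²
eq2: (x − 46.871)² + (y + 19.568)² = 77.4429249728²
eq3: (x + 4.125)² + (y − 45.212)² = 92.4647123104²
eq3−eq2, eq3−eq1 (x²,y² cancel):
  101.992·x − 129.560·y = 3070.973090
  68.894·x − 121.644·y = 3593.750635
det = 101.992·-121.644 − -129.560·68.894 = -3480.808208
x = (3070.973090·-121.644 − -129.560·3593.750635) / -3480.808208 = -26.442388
y = (101.992·3593.750635 − 3070.973090·68.894) / -3480.808208 = -44.519027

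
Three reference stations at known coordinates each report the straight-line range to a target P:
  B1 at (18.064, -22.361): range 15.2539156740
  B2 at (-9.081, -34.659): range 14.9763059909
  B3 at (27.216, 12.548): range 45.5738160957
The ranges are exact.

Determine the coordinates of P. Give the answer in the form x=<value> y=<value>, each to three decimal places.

eq1: (x − 18.064)² + (y + 22.361)² = 15.2539156740²
eq2: (x + 9.081)² + (y + 34.659)² = 14.9763059909²
eq3: (x − 27.216)² + (y − 12.548)² = 45.5738160957²
eq1−eq3, eq1−eq2 (x²,y² cancel):
  18.304·x + 69.818·y = -1772.450227
  -54.290·x − 24.596·y = 465.780627
det = 18.304·-24.596 − 69.818·-54.290 = 3340.214036
x = (-1772.450227·-24.596 − 69.818·465.780627) / 3340.214036 = 3.315750
y = (18.304·465.780627 − -1772.450227·-54.290) / 3340.214036 = -26.256004

x=3.316 y=-26.256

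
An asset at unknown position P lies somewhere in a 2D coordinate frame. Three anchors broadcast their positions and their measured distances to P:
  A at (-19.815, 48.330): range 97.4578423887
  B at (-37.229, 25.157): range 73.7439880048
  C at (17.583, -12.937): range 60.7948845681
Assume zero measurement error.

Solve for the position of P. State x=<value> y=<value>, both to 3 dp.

eq1: (x + 19.815)² + (y − 48.330)² = 97.4578423887²
eq2: (x + 37.229)² + (y − 25.157)² = 73.7439880048²
eq3: (x − 17.583)² + (y + 12.937)² = 60.7948845681²
eq3−eq2, eq3−eq1 (x²,y² cancel):
  -109.624·x + 76.188·y = -199.812545
  -74.796·x + 122.534·y = -3550.117786
det = -109.624·122.534 − 76.188·-74.796 = -7734.109568
x = (-199.812545·122.534 − 76.188·-3550.117786) / -7734.109568 = -31.806188
y = (-109.624·-3550.117786 − -199.812545·-74.796) / -7734.109568 = -48.387333

x=-31.806 y=-48.387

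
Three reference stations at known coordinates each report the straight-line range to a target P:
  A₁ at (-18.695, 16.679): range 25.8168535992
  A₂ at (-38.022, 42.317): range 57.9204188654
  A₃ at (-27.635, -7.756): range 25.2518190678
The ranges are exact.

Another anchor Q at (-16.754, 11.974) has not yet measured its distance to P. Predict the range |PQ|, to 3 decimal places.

20.965

eq1: (x + 18.695)² + (y − 16.679)² = 25.8168535992²
eq2: (x + 38.022)² + (y − 42.317)² = 57.9204188654²
eq3: (x + 27.635)² + (y + 7.756)² = 25.2518190678²
eq2−eq1, eq2−eq3 (x²,y² cancel):
  38.654·x − 51.276·y = 79.556085
  20.774·x − 100.146·y = 304.568343
det = 38.654·-100.146 − -51.276·20.774 = -2805.835860
x = (79.556085·-100.146 − -51.276·304.568343) / -2805.835860 = -2.726397
y = (38.654·304.568343 − 79.556085·20.774) / -2805.835860 = -3.606799
|P − Q| = √((-2.726397 − -16.754)² + (-3.606799 − 11.974)²) = 20.965089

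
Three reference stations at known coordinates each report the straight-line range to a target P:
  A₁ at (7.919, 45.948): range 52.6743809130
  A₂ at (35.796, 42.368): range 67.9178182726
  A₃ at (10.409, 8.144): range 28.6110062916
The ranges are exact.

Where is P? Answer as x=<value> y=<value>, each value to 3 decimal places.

x=-16.853 y=-0.538

eq1: (x − 7.919)² + (y − 45.948)² = 52.6743809130²
eq2: (x − 35.796)² + (y − 42.368)² = 67.9178182726²
eq3: (x − 10.409)² + (y − 8.144)² = 28.6110062916²
eq2−eq3, eq2−eq1 (x²,y² cancel):
  -50.774·x − 68.448·y = 892.511335
  -55.754·x + 7.160·y = 935.767859
det = -50.774·7.160 − -68.448·-55.754 = -4179.791632
x = (892.511335·7.160 − -68.448·935.767859) / -4179.791632 = -16.852950
y = (-50.774·935.767859 − 892.511335·-55.754) / -4179.791632 = -0.537921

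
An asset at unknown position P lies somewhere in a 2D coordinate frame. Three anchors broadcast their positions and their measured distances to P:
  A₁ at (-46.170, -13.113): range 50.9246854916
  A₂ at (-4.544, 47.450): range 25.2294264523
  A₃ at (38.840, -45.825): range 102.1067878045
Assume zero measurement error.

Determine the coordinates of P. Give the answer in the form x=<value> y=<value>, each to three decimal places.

x=-25.526 y=33.439

eq1: (x + 46.170)² + (y + 13.113)² = 50.9246854916²
eq2: (x + 4.544)² + (y − 47.450)² = 25.2294264523²
eq3: (x − 38.840)² + (y + 45.825)² = 102.1067878045²
eq3−eq1, eq3−eq2 (x²,y² cancel):
  -170.020·x + 65.424·y = 6527.615967
  -86.768·x + 186.550·y = 8452.946368
det = -170.020·186.550 − 65.424·-86.768 = -26040.521368
x = (6527.615967·186.550 − 65.424·8452.946368) / -26040.521368 = -25.525649
y = (-170.020·8452.946368 − 6527.615967·-86.768) / -26040.521368 = 33.439490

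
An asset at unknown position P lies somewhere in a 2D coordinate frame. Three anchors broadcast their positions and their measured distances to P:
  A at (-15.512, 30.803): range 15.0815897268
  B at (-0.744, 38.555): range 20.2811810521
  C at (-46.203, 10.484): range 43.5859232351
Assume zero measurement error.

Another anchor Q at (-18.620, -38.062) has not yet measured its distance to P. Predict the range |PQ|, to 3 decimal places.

eq1: (x + 15.512)² + (y − 30.803)² = 15.0815897268²
eq2: (x + 0.744)² + (y − 38.555)² = 20.2811810521²
eq3: (x + 46.203)² + (y − 10.484)² = 43.5859232351²
eq2−eq1, eq2−eq3 (x²,y² cancel):
  -29.536·x − 15.504·y = -113.722652
  -90.918·x − 56.142·y = -730.816495
det = -29.536·-56.142 − -15.504·-90.918 = 248.617440
x = (-113.722652·-56.142 − -15.504·-730.816495) / 248.617440 = -19.893865
y = (-29.536·-730.816495 − -113.722652·-90.918) / 248.617440 = 45.233995
|P − Q| = √((-19.893865 − -18.620)² + (45.233995 − -38.062)²) = 83.305735

83.306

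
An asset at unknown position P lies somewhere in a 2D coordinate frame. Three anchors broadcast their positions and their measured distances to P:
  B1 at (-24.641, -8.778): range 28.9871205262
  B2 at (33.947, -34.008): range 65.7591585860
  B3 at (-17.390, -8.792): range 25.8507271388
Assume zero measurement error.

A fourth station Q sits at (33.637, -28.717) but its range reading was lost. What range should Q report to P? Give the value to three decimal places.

eq1: (x + 24.641)² + (y + 8.778)² = 28.9871205262²
eq2: (x − 33.947)² + (y + 34.008)² = 65.7591585860²
eq3: (x + 17.390)² + (y + 8.792)² = 25.8507271388²
eq2−eq1, eq2−eq3 (x²,y² cancel):
  -117.176·x + 50.460·y = 1859.303074
  -102.674·x + 50.432·y = 1726.775335
det = -117.176·50.432 − 50.460·-102.674 = -728.489992
x = (1859.303074·50.432 − 50.460·1726.775335) / -728.489992 = -9.108278
y = (-117.176·1726.775335 − 1859.303074·-102.674) / -728.489992 = 15.696225
|P − Q| = √((-9.108278 − 33.637)² + (15.696225 − -28.717)²) = 61.641653

61.642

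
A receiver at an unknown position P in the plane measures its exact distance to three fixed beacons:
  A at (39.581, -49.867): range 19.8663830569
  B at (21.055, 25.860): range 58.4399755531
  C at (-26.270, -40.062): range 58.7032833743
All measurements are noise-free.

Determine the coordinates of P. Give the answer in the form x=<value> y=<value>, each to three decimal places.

eq1: (x − 39.581)² + (y + 49.867)² = 19.8663830569²
eq2: (x − 21.055)² + (y − 25.860)² = 58.4399755531²
eq3: (x + 26.270)² + (y + 40.062)² = 58.7032833743²
eq3−eq1, eq3−eq2 (x²,y² cancel):
  131.702·x − 19.610·y = 4809.698809
  94.650·x + 131.844·y = -1152.179383
det = 131.702·131.844 − -19.610·94.650 = 19220.204988
x = (4809.698809·131.844 − -19.610·-1152.179383) / 19220.204988 = 31.817335
y = (131.702·-1152.179383 − 4809.698809·94.650) / 19220.204988 = -31.580429

x=31.817 y=-31.580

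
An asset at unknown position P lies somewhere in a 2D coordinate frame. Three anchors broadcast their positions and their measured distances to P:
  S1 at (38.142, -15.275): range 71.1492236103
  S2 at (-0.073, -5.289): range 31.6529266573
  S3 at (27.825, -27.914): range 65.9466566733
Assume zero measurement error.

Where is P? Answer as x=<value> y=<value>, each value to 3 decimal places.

x=-30.812 y=2.264

eq1: (x − 38.142)² + (y + 15.275)² = 71.1492236103²
eq2: (x + 0.073)² + (y + 5.289)² = 31.6529266573²
eq3: (x − 27.825)² + (y + 27.914)² = 65.9466566733²
eq3−eq2, eq3−eq1 (x²,y² cancel):
  -55.796·x + 45.250·y = 1821.610589
  20.634·x + 25.278·y = -578.534726
det = -55.796·25.278 − 45.250·20.634 = -2344.099788
x = (1821.610589·25.278 − 45.250·-578.534726) / -2344.099788 = -30.811559
y = (-55.796·-578.534726 − 1821.610589·20.634) / -2344.099788 = 2.264063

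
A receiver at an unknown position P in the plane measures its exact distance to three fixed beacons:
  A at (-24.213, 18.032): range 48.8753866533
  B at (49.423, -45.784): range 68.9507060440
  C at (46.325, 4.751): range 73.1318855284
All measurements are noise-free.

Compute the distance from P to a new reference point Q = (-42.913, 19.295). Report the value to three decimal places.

55.700

eq1: (x + 24.213)² + (y − 18.032)² = 48.8753866533²
eq2: (x − 49.423)² + (y + 45.784)² = 68.9507060440²
eq3: (x − 46.325)² + (y − 4.751)² = 73.1318855284²
eq2−eq1, eq2−eq3 (x²,y² cancel):
  -147.272·x + 127.632·y = -1261.988749
  -6.196·x + 101.070·y = -2964.302776
det = -147.272·101.070 − 127.632·-6.196 = -14093.973168
x = (-1261.988749·101.070 − 127.632·-2964.302776) / -14093.973168 = -17.794180
y = (-147.272·-2964.302776 − -1261.988749·-6.196) / -14093.973168 = -30.420060
|P − Q| = √((-17.794180 − -42.913)² + (-30.420060 − 19.295)²) = 55.700470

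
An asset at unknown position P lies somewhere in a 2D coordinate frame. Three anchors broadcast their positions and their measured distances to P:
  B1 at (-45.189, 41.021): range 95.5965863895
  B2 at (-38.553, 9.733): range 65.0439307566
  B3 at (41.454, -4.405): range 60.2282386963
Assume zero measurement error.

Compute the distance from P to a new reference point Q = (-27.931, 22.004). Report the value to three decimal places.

71.289

eq1: (x + 45.189)² + (y − 41.021)² = 95.5965863895²
eq2: (x + 38.553)² + (y − 9.733)² = 65.0439307566²
eq3: (x − 41.454)² + (y + 4.405)² = 60.2282386963²
eq2−eq3, eq2−eq1 (x²,y² cancel):
  160.014·x − 28.276·y = 760.045235
  -13.272·x + 62.576·y = -2764.291337
det = 160.014·62.576 − -28.276·-13.272 = 9637.756992
x = (760.045235·62.576 − -28.276·-2764.291337) / 9637.756992 = -3.175273
y = (160.014·-2764.291337 − 760.045235·-13.272) / 9637.756992 = -44.848401
|P − Q| = √((-3.175273 − -27.931)² + (-44.848401 − 22.004)²) = 71.288776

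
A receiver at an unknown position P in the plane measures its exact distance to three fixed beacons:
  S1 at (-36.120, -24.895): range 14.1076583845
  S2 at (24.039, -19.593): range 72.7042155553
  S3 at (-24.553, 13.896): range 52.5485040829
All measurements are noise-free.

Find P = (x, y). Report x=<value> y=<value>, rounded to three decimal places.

x=-47.331 y=-33.459

eq1: (x + 36.120)² + (y + 24.895)² = 14.1076583845²
eq2: (x − 24.039)² + (y + 19.593)² = 72.7042155553²
eq3: (x + 24.553)² + (y − 13.896)² = 52.5485040829²
eq2−eq1, eq2−eq3 (x²,y² cancel):
  -120.318·x − 10.604·y = 6049.533189
  -97.184·x + 66.978·y = 2358.747133
det = -120.318·66.978 − -10.604·-97.184 = -9089.198140
x = (6049.533189·66.978 − -10.604·2358.747133) / -9089.198140 = -47.330665
y = (-120.318·2358.747133 − 6049.533189·-97.184) / -9089.198140 = -33.459288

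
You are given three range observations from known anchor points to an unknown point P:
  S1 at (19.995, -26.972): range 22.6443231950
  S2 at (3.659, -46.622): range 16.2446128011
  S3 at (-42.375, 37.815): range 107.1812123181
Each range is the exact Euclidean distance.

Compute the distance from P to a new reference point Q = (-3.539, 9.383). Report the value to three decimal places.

63.381

eq1: (x − 19.995)² + (y + 26.972)² = 22.6443231950²
eq2: (x − 3.659)² + (y + 46.622)² = 16.2446128011²
eq3: (x + 42.375)² + (y − 37.815)² = 107.1812123181²
eq2−eq1, eq2−eq3 (x²,y² cancel):
  32.672·x + 39.300·y = -1308.588284
  -92.068·x + 168.874·y = -10185.309144
det = 32.672·168.874 − 39.300·-92.068 = 9135.723728
x = (-1308.588284·168.874 − 39.300·-10185.309144) / 9135.723728 = 19.625825
y = (32.672·-10185.309144 − -1308.588284·-92.068) / 9135.723728 = -49.613314
|P − Q| = √((19.625825 − -3.539)² + (-49.613314 − 9.383)²) = 63.381181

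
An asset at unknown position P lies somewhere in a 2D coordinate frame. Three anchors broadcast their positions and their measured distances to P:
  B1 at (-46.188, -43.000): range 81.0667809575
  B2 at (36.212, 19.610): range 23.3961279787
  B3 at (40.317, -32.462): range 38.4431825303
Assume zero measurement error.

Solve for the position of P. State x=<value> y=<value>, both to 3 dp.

eq1: (x + 46.188)² + (y + 43.000)² = 81.0667809575²
eq2: (x − 36.212)² + (y − 19.610)² = 23.3961279787²
eq3: (x − 40.317)² + (y + 32.462)² = 38.4431825303²
eq2−eq3, eq2−eq1 (x²,y² cancel):
  8.210·x − 104.144·y = 52.881410
  -164.800·x − 125.220·y = -3737.973870
det = 8.210·-125.220 − -104.144·-164.800 = -18190.987400
x = (52.881410·-125.220 − -104.144·-3737.973870) / -18190.987400 = 21.764039
y = (8.210·-3737.973870 − 52.881410·-164.800) / -18190.987400 = 1.207956

x=21.764 y=1.208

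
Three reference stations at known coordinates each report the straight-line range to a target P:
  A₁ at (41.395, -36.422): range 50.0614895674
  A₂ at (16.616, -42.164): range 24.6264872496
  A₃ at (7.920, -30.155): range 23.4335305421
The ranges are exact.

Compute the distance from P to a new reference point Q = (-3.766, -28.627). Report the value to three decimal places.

19.653

eq1: (x − 41.395)² + (y + 36.422)² = 50.0614895674²
eq2: (x − 16.616)² + (y + 42.164)² = 24.6264872496²
eq3: (x − 7.920)² + (y + 30.155)² = 23.4335305421²
eq2−eq1, eq2−eq3 (x²,y² cancel):
  49.558·x + 11.484·y = -913.475106
  -17.392·x + 24.018·y = -1024.510406
det = 49.558·24.018 − 11.484·-17.392 = 1390.013772
x = (-913.475106·24.018 − 11.484·-1024.510406) / 1390.013772 = -7.319616
y = (49.558·-1024.510406 − -913.475106·-17.392) / 1390.013772 = -47.956248
|P − Q| = √((-7.319616 − -3.766)² + (-47.956248 − -28.627)²) = 19.653194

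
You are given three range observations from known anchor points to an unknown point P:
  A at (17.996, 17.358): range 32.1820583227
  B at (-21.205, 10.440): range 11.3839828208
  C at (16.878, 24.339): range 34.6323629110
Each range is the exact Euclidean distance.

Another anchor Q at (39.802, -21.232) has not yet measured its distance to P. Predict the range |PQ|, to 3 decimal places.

57.389

eq1: (x − 17.996)² + (y − 17.358)² = 32.1820583227²
eq2: (x + 21.205)² + (y − 10.440)² = 11.3839828208²
eq3: (x − 16.878)² + (y − 24.339)² = 34.6323629110²
eq3−eq2, eq3−eq1 (x²,y² cancel):
  -76.166·x − 27.798·y = 751.197316
  2.236·x − 13.962·y = -88.381942
det = -76.166·-13.962 − -27.798·2.236 = 1125.586020
x = (751.197316·-13.962 − -27.798·-88.381942) / 1125.586020 = -11.500728
y = (-76.166·-88.381942 − 751.197316·2.236) / 1125.586020 = 4.488348
|P − Q| = √((-11.500728 − 39.802)² + (4.488348 − -21.232)²) = 57.389077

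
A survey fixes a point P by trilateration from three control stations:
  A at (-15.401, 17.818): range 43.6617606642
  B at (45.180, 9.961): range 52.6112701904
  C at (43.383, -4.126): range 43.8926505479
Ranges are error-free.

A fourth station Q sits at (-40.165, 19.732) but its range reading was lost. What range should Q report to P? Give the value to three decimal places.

59.950

eq1: (x + 15.401)² + (y − 17.818)² = 43.6617606642²
eq2: (x − 45.180)² + (y − 9.961)² = 52.6112701904²
eq3: (x − 43.383)² + (y + 4.126)² = 43.8926505479²
eq1−eq2, eq1−eq3 (x²,y² cancel):
  121.162·x − 15.714·y = 724.185589
  117.568·x − 43.888·y = 1324.221212
det = 121.162·-43.888 − -15.714·117.568 = -3470.094304
x = (724.185589·-43.888 − -15.714·1324.221212) / -3470.094304 = 3.162521
y = (121.162·1324.221212 − 724.185589·117.568) / -3470.094304 = -21.700920
|P − Q| = √((3.162521 − -40.165)² + (-21.700920 − 19.732)²) = 59.949653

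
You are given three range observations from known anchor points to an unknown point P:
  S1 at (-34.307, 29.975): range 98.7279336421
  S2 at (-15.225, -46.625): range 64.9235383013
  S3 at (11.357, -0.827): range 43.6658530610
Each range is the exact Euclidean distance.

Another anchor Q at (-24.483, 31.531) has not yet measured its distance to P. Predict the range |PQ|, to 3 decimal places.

91.835

eq1: (x + 34.307)² + (y − 29.975)² = 98.7279336421²
eq2: (x + 15.225)² + (y + 46.625)² = 64.9235383013²
eq3: (x − 11.357)² + (y + 0.827)² = 43.6658530610²
eq1−eq3, eq1−eq2 (x²,y² cancel):
  91.328·x − 61.604·y = 5894.692662
  38.164·x − 153.200·y = 5862.359432
det = 91.328·-153.200 − -61.604·38.164 = -11640.394544
x = (5894.692662·-153.200 − -61.604·5862.359432) / -11640.394544 = 46.555306
y = (91.328·5862.359432 − 5894.692662·38.164) / -11640.394544 = -26.668556
|P − Q| = √((46.555306 − -24.483)² + (-26.668556 − 31.531)²) = 91.834793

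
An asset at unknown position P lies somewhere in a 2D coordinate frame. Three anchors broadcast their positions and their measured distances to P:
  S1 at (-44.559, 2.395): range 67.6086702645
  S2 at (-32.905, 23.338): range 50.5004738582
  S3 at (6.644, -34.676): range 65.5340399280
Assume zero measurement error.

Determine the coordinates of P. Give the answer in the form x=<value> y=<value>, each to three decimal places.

eq1: (x + 44.559)² + (y − 2.395)² = 67.6086702645²
eq2: (x + 32.905)² + (y − 23.338)² = 50.5004738582²
eq3: (x − 6.644)² + (y + 34.676)² = 65.5340399280²
eq2−eq1, eq2−eq3 (x²,y² cancel):
  -23.308·x − 41.886·y = -1656.795198
  79.098·x − 116.028·y = -2125.246086
det = -23.308·-116.028 − -41.886·79.098 = 6017.479452
x = (-1656.795198·-116.028 − -41.886·-2125.246086) / 6017.479452 = 17.152792
y = (-23.308·-2125.246086 − -1656.795198·79.098) / 6017.479452 = 30.009977

x=17.153 y=30.010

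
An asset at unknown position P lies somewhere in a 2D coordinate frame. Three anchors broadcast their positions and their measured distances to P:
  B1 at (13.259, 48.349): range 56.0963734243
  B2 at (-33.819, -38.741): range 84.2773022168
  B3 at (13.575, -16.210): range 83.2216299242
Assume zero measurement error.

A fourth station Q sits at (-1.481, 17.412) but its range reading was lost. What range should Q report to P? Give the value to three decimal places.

eq1: (x − 13.259)² + (y − 48.349)² = 56.0963734243²
eq2: (x + 33.819)² + (y + 38.741)² = 84.2773022168²
eq3: (x − 13.575)² + (y + 16.210)² = 83.2216299242²
eq2−eq1, eq2−eq3 (x²,y² cancel):
  94.156·x + 174.180·y = 3824.697598
  94.788·x + 45.062·y = -2020.721135
det = 94.156·45.062 − 174.180·94.788 = -12267.316168
x = (3824.697598·45.062 − 174.180·-2020.721135) / -12267.316168 = -42.741030
y = (94.156·-2020.721135 − 3824.697598·94.788) / -12267.316168 = 45.062705
|P − Q| = √((-42.741030 − -1.481)² + (45.062705 − 17.412)²) = 49.668417

49.668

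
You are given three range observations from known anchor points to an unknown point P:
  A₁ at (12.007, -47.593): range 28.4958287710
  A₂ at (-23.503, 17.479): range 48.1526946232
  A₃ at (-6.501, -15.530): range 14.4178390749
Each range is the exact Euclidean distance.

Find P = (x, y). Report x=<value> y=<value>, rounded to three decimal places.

eq1: (x − 12.007)² + (y + 47.593)² = 28.4958287710²
eq2: (x + 23.503)² + (y − 17.479)² = 48.1526946232²
eq3: (x + 6.501)² + (y + 15.530)² = 14.4178390749²
eq3−eq2, eq3−eq1 (x²,y² cancel):
  -34.004·x + 66.018·y = -1536.345367
  37.016·x − 64.126·y = 1521.679623
det = -34.004·-64.126 − 66.018·37.016 = -263.181784
x = (-1536.345367·-64.126 − 66.018·1521.679623) / -263.181784 = 7.365868
y = (-34.004·1521.679623 − -1536.345367·37.016) / -263.181784 = -19.477663

x=7.366 y=-19.478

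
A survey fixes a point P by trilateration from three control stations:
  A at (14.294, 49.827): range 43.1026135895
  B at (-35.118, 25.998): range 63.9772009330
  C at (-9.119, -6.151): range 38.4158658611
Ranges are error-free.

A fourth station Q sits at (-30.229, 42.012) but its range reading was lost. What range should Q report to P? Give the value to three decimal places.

65.829

eq1: (x − 14.294)² + (y − 49.827)² = 43.1026135895²
eq2: (x + 35.118)² + (y − 25.998)² = 63.9772009330²
eq3: (x + 9.119)² + (y + 6.151)² = 38.4158658611²
eq2−eq1, eq2−eq3 (x²,y² cancel):
  98.824·x + 47.658·y = 3013.125378
  51.998·x − 64.298·y = 829.124523
det = 98.824·-64.298 − 47.658·51.998 = -8832.306236
x = (3013.125378·-64.298 − 47.658·829.124523) / -8832.306236 = 26.408997
y = (98.824·829.124523 − 3013.125378·51.998) / -8832.306236 = 8.462013
|P − Q| = √((26.408997 − -30.229)² + (8.462013 − 42.012)²) = 65.829054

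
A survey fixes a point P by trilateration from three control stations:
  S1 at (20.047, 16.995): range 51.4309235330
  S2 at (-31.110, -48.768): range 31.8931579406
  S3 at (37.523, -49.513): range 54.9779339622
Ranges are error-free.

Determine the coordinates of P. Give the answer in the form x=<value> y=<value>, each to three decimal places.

x=-11.129 y=-23.910

eq1: (x − 20.047)² + (y − 16.995)² = 51.4309235330²
eq2: (x + 31.110)² + (y + 48.768)² = 31.8931579406²
eq3: (x − 37.523)² + (y + 49.513)² = 54.9779339622²
eq3−eq1, eq3−eq2 (x²,y² cancel):
  -34.952·x + 133.016·y = -2791.367137
  -137.266·x + 1.490·y = 1492.036925
det = -34.952·1.490 − 133.016·-137.266 = 18206.495776
x = (-2791.367137·1.490 − 133.016·1492.036925) / 18206.495776 = -11.129210
y = (-34.952·1492.036925 − -2791.367137·-137.266) / 18206.495776 = -23.909569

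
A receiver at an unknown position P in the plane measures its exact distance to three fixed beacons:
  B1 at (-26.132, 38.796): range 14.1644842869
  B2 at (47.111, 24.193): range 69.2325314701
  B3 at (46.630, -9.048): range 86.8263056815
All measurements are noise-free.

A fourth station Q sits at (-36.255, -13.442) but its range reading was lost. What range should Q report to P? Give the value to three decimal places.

eq1: (x + 26.132)² + (y − 38.796)² = 14.1644842869²
eq2: (x − 47.111)² + (y − 24.193)² = 69.2325314701²
eq3: (x − 46.630)² + (y + 9.048)² = 86.8263056815²
eq3−eq2, eq3−eq1 (x²,y² cancel):
  0.962·x + 66.482·y = 3294.188311
  -145.524·x + 95.688·y = 7269.962579
det = 0.962·95.688 − 66.482·-145.524 = 9766.778424
x = (3294.188311·95.688 − 66.482·7269.962579) / 9766.778424 = -17.212161
y = (0.962·7269.962579 − 3294.188311·-145.524) / 9766.778424 = 49.799140
|P − Q| = √((-17.212161 − -36.255)² + (49.799140 − -13.442)²) = 66.045980

66.046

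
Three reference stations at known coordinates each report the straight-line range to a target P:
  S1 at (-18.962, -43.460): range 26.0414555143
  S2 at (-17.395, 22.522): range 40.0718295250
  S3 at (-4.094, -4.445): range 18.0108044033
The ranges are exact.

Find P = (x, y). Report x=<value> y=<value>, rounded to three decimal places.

x=-16.461 y=-17.539

eq1: (x + 18.962)² + (y + 43.460)² = 26.0414555143²
eq2: (x + 17.395)² + (y − 22.522)² = 40.0718295250²
eq3: (x + 4.094)² + (y + 4.445)² = 18.0108044033²
eq3−eq1, eq3−eq2 (x²,y² cancel):
  -29.736·x − 78.030·y = 1858.041853
  -26.602·x + 53.934·y = -508.054798
det = -29.736·53.934 − -78.030·-26.602 = -3679.535484
x = (1858.041853·53.934 − -78.030·-508.054798) / -3679.535484 = -16.460804
y = (-29.736·-508.054798 − 1858.041853·-26.602) / -3679.535484 = -17.538939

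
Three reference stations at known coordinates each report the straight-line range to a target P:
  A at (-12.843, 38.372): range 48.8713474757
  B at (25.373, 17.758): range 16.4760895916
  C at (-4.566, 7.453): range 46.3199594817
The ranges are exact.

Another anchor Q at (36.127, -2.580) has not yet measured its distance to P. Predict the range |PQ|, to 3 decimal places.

33.389

eq1: (x + 12.843)² + (y − 38.372)² = 48.8713474757²
eq2: (x − 25.373)² + (y − 17.758)² = 16.4760895916²
eq3: (x + 4.566)² + (y − 7.453)² = 46.3199594817²
eq3−eq1, eq3−eq2 (x²,y² cancel):
  -16.554·x + 61.838·y = 1318.087510
  59.878·x + 20.610·y = 2756.817246
det = -16.554·20.610 − 61.838·59.878 = -4043.913704
x = (1318.087510·20.610 − 61.838·2756.817246) / -4043.913704 = 35.438511
y = (-16.554·2756.817246 − 1318.087510·59.878) / -4043.913704 = 30.802041
|P − Q| = √((35.438511 − 36.127)² + (30.802041 − -2.580)²) = 33.389140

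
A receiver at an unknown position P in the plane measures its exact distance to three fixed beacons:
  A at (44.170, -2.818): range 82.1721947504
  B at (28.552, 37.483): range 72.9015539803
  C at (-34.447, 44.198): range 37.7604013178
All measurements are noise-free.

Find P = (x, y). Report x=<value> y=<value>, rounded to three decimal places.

x=-37.465 y=6.558

eq1: (x − 44.170)² + (y + 2.818)² = 82.1721947504²
eq2: (x − 28.552)² + (y − 37.483)² = 72.9015539803²
eq3: (x + 34.447)² + (y − 44.198)² = 37.7604013178²
eq1−eq3, eq1−eq2 (x²,y² cancel):
  -157.234·x + 94.032·y = 6507.550671
  -31.236·x + 80.602·y = 1698.894986
det = -157.234·80.602 − 94.032·-31.236 = -9736.191316
x = (6507.550671·80.602 − 94.032·1698.894986) / -9736.191316 = -37.465483
y = (-157.234·1698.894986 − 6507.550671·-31.236) / -9736.191316 = 6.558437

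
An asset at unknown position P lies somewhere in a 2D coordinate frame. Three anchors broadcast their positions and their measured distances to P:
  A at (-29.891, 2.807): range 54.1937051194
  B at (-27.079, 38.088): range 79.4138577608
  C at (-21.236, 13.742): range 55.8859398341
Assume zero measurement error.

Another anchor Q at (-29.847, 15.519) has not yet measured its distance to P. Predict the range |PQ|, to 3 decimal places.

62.801

eq1: (x + 29.891)² + (y − 2.807)² = 54.1937051194²
eq2: (x + 27.079)² + (y − 38.088)² = 79.4138577608²
eq3: (x + 21.236)² + (y − 13.742)² = 55.8859398341²
eq2−eq3, eq2−eq1 (x²,y² cancel):
  11.686·x − 48.692·y = 1639.164808
  -5.624·x − 70.562·y = 2086.986275
det = 11.686·-70.562 − -48.692·-5.624 = -1098.431340
x = (1639.164808·-70.562 − -48.692·2086.986275) / -1098.431340 = 12.784788
y = (11.686·2086.986275 − 1639.164808·-5.624) / -1098.431340 = -30.595617
|P − Q| = √((12.784788 − -29.847)² + (-30.595617 − 15.519)²) = 62.801491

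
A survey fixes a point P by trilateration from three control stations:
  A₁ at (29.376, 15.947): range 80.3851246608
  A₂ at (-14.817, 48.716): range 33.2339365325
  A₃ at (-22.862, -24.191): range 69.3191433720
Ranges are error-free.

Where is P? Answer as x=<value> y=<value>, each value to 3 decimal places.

x=-47.084 y=40.758

eq1: (x − 29.376)² + (y − 15.947)² = 80.3851246608²
eq2: (x + 14.817)² + (y − 48.716)² = 33.2339365325²
eq3: (x + 22.862)² + (y + 24.191)² = 69.3191433720²
eq2−eq3, eq2−eq1 (x²,y² cancel):
  -16.090·x − 145.814·y = -5185.565720
  88.386·x − 65.538·y = -6832.809689
det = -16.090·-65.538 − -145.814·88.386 = 13942.422624
x = (-5185.565720·-65.538 − -145.814·-6832.809689) / 13942.422624 = -47.084192
y = (-16.090·-6832.809689 − -5185.565720·88.386) / 13942.422624 = 40.758435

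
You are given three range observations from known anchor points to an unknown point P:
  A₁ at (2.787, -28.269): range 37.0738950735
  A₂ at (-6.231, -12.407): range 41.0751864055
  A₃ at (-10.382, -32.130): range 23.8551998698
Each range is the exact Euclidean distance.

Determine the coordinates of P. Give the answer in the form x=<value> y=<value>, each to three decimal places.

x=-29.713 y=-46.108

eq1: (x − 2.787)² + (y + 28.269)² = 37.0738950735²
eq2: (x + 6.231)² + (y + 12.407)² = 41.0751864055²
eq3: (x + 10.382)² + (y + 32.130)² = 23.8551998698²
eq1−eq2, eq1−eq3 (x²,y² cancel):
  -18.036·x + 31.724·y = -926.841962
  -26.338·x − 7.722·y = 1138.622229
det = -18.036·-7.722 − 31.724·-26.338 = 974.820704
x = (-926.841962·-7.722 − 31.724·1138.622229) / 974.820704 = -29.712723
y = (-18.036·1138.622229 − -926.841962·-26.338) / 974.820704 = -46.108329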